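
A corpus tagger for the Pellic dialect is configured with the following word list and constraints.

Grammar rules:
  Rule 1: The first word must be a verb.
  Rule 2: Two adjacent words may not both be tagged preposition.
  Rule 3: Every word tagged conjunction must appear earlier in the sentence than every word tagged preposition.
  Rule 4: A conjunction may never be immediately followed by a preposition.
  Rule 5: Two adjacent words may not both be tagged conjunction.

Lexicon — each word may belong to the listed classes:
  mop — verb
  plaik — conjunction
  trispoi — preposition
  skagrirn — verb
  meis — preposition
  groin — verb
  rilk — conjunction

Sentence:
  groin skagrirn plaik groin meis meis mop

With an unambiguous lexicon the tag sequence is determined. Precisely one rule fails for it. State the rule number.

Fixed tagging: verb verb conjunction verb preposition preposition verb.
Applying the rules: R1 pass, R2 fail, R3 pass, R4 pass, R5 pass.
Only rule 2 fails.

2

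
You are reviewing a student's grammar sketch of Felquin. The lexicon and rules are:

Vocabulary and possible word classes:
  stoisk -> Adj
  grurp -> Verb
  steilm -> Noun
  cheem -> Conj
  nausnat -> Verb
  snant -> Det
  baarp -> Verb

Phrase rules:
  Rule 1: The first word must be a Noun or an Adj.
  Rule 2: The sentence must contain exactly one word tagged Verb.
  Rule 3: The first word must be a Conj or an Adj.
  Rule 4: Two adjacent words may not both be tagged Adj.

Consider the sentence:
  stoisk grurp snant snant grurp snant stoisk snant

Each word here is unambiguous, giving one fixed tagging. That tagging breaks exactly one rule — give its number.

Fixed tagging: Adj Verb Det Det Verb Det Adj Det.
Applying the rules: R1 ok, R2 fails, R3 ok, R4 ok.
Only rule 2 fails.

2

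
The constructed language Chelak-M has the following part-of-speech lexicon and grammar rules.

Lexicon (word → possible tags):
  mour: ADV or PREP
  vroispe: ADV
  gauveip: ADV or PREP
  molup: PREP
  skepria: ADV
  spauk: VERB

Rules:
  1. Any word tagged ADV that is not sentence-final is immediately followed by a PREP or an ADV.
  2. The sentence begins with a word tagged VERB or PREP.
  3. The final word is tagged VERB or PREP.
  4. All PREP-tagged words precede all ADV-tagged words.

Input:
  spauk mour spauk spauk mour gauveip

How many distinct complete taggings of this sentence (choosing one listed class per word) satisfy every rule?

Candidates per position — 1:spauk {VERB}; 2:mour {ADV,PREP}; 3:spauk {VERB}; 4:spauk {VERB}; 5:mour {ADV,PREP}; 6:gauveip {ADV,PREP}.
There are 8 candidate sequences in total.
The sequences that satisfy every rule: VERB PREP VERB VERB PREP PREP.
Count = 1.

1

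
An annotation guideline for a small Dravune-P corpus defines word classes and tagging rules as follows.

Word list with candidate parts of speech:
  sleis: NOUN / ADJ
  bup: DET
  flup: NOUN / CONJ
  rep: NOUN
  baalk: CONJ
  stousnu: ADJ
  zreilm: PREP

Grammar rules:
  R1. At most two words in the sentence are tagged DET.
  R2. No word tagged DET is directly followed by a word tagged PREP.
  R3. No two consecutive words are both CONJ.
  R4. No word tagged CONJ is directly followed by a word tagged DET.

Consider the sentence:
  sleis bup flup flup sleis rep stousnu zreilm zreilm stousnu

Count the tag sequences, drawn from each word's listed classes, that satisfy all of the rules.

12

Candidates per position — 1:sleis {NOUN,ADJ}; 2:bup {DET}; 3:flup {NOUN,CONJ}; 4:flup {NOUN,CONJ}; 5:sleis {NOUN,ADJ}; 6:rep {NOUN}; 7:stousnu {ADJ}; 8:zreilm {PREP}; 9:zreilm {PREP}; 10:stousnu {ADJ}.
There are 16 candidate sequences in total.
Checking each against the rules leaves 12 sequences.
Count = 12.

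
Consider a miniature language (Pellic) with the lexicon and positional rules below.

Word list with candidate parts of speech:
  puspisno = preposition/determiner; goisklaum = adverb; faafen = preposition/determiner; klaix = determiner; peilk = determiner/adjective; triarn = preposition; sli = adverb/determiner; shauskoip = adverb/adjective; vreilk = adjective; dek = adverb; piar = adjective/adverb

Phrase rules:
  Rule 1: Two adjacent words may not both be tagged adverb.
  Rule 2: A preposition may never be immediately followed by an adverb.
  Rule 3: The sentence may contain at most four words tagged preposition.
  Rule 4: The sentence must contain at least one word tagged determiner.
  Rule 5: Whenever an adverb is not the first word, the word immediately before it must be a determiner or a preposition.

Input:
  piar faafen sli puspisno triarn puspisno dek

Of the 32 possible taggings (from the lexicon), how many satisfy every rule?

Candidates per position — 1:piar {adjective,adverb}; 2:faafen {preposition,determiner}; 3:sli {adverb,determiner}; 4:puspisno {preposition,determiner}; 5:triarn {preposition}; 6:puspisno {preposition,determiner}; 7:dek {adverb}.
There are 32 candidate sequences in total.
Checking each against the rules leaves 12 sequences.
Count = 12.

12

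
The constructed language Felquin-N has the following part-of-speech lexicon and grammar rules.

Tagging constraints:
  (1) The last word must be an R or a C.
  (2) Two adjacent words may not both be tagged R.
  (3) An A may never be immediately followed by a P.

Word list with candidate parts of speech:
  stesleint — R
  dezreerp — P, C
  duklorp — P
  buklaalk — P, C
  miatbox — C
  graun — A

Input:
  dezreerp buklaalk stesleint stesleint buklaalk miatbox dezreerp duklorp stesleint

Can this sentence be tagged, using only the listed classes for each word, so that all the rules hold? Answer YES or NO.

NO

Candidates per position — 1:dezreerp {P,C}; 2:buklaalk {P,C}; 3:stesleint {R}; 4:stesleint {R}; 5:buklaalk {P,C}; 6:miatbox {C}; 7:dezreerp {P,C}; 8:duklorp {P}; 9:stesleint {R}.
Rule 2 cannot be satisfied by any choice of tags from the lexicon.
So there is no consistent tagging.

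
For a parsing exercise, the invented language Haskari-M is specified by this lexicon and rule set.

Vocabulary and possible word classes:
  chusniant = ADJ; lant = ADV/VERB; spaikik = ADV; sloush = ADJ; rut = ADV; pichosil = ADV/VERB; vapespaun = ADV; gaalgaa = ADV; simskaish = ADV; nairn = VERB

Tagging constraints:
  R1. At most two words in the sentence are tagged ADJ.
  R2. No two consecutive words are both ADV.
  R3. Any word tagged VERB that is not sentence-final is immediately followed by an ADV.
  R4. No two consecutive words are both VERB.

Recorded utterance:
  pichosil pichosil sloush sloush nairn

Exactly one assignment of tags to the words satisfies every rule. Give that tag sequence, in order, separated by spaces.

VERB ADV ADJ ADJ VERB

Candidates per position — 1:pichosil {ADV,VERB}; 2:pichosil {ADV,VERB}; 3:sloush {ADJ}; 4:sloush {ADJ}; 5:nairn {VERB}.
At position 2, choosing VERB makes rule 3 impossible to satisfy; hence ADV.
At position 1, choosing ADV makes rule 2 impossible to satisfy; hence VERB.
So the tagging must be: VERB ADV ADJ ADJ VERB.
Verifying each rule — rule 1 ok; rule 2 ok; rule 3 ok; rule 4 ok.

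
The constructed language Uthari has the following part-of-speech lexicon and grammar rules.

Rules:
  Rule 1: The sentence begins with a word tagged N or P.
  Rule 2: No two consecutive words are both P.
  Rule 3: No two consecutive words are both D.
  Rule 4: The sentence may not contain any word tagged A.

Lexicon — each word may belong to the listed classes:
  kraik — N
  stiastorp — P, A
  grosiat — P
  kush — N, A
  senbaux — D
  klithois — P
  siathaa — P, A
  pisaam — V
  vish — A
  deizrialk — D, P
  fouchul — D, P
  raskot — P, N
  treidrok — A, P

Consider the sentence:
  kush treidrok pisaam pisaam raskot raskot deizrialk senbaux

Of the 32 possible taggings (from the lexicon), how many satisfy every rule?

2

Candidates per position — 1:kush {N,A}; 2:treidrok {A,P}; 3:pisaam {V}; 4:pisaam {V}; 5:raskot {P,N}; 6:raskot {P,N}; 7:deizrialk {D,P}; 8:senbaux {D}.
There are 32 candidate sequences in total.
The sequences that satisfy every rule: N P V V P N P D; N P V V N N P D.
Count = 2.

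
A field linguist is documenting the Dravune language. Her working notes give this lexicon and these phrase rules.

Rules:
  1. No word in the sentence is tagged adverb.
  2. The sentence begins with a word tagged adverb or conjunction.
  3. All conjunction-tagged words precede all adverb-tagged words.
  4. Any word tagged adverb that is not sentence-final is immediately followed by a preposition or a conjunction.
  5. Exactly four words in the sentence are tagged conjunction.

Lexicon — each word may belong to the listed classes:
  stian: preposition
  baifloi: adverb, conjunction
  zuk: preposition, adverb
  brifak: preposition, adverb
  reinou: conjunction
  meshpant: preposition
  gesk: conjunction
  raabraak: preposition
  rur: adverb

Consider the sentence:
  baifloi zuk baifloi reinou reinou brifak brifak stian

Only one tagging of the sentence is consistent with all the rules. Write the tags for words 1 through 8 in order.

Candidates per position — 1:baifloi {adverb,conjunction}; 2:zuk {preposition,adverb}; 3:baifloi {adverb,conjunction}; 4:reinou {conjunction}; 5:reinou {conjunction}; 6:brifak {preposition,adverb}; 7:brifak {preposition,adverb}; 8:stian {preposition}.
Position 1: tagging it adverb would leave rule 1 unsatisfiable, so it must be conjunction.
Position 2: tagging it adverb would leave rule 1 unsatisfiable, so it must be preposition.
Position 3: tagging it adverb would leave rule 1 unsatisfiable, so it must be conjunction.
Position 6: tagging it adverb would leave rule 1 unsatisfiable, so it must be preposition.
Position 7: tagging it adverb would leave rule 1 unsatisfiable, so it must be preposition.
The only consistent sequence is: conjunction preposition conjunction conjunction conjunction preposition preposition preposition.
Verifying each rule — rule 1 satisfied; rule 2 satisfied; rule 3 satisfied; rule 4 satisfied; rule 5 satisfied.

conjunction preposition conjunction conjunction conjunction preposition preposition preposition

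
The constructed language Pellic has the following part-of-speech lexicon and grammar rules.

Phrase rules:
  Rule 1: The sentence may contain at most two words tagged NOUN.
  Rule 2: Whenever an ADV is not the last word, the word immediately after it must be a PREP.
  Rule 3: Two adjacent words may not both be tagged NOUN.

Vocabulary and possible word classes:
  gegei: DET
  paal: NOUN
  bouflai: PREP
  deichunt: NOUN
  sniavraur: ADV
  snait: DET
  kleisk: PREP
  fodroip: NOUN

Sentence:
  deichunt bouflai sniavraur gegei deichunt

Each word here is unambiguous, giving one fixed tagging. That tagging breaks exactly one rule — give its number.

Fixed tagging: NOUN PREP ADV DET NOUN.
Checking each rule: R1 pass, R2 fail, R3 pass.
Only rule 2 fails.

2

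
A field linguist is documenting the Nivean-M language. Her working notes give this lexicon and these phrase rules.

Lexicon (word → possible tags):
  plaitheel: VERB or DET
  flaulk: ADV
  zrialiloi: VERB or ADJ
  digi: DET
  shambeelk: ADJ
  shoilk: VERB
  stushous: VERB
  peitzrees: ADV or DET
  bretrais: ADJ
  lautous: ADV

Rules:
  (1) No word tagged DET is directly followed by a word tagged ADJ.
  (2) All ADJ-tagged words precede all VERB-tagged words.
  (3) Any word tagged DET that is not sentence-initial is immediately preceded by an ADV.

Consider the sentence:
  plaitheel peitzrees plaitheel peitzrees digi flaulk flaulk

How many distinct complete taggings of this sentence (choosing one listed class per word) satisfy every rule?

Candidates per position — 1:plaitheel {VERB,DET}; 2:peitzrees {ADV,DET}; 3:plaitheel {VERB,DET}; 4:peitzrees {ADV,DET}; 5:digi {DET}; 6:flaulk {ADV}; 7:flaulk {ADV}.
There are 16 candidate sequences in total.
The sequences that satisfy every rule: VERB ADV VERB ADV DET ADV ADV; VERB ADV DET ADV DET ADV ADV; DET ADV VERB ADV DET ADV ADV; DET ADV DET ADV DET ADV ADV.
Count = 4.

4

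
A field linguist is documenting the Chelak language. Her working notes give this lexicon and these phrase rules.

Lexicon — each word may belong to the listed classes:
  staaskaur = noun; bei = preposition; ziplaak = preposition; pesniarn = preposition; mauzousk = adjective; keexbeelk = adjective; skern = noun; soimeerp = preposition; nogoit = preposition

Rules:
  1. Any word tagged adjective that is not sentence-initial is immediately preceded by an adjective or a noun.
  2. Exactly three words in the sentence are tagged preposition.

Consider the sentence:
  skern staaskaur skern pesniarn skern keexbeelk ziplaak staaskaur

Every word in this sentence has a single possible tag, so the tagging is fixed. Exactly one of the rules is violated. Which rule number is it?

2

Fixed tagging: noun noun noun preposition noun adjective preposition noun.
Rule check: R1 holds, R2 violated.
Only rule 2 fails.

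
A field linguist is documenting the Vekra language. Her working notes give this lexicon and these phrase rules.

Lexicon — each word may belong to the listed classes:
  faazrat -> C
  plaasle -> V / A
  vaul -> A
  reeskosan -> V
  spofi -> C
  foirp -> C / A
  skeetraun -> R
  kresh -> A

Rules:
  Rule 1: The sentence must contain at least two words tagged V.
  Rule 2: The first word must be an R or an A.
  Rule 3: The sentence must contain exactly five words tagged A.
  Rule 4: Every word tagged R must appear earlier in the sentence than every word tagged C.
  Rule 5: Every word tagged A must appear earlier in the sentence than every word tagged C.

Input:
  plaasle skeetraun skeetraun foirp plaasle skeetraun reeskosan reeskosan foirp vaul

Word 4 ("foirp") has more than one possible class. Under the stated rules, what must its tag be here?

A

Candidates per position — 1:plaasle {V,A}; 2:skeetraun {R}; 3:skeetraun {R}; 4:foirp {C,A}; 5:plaasle {V,A}; 6:skeetraun {R}; 7:reeskosan {V}; 8:reeskosan {V}; 9:foirp {C,A}; 10:vaul {A}.
Position 1: tagging it V would leave rule 2 unsatisfiable, so it must be A.
Position 4: tagging it C would leave rule 3 unsatisfiable, so it must be A.
Position 5: tagging it V would leave rule 3 unsatisfiable, so it must be A.
Position 9: tagging it C would leave rule 3 unsatisfiable, so it must be A.
That leaves exactly one tagging: A R R A A R V V A A.
Checking: rule 1 ok; rule 2 ok; rule 3 ok; rule 4 ok; rule 5 ok.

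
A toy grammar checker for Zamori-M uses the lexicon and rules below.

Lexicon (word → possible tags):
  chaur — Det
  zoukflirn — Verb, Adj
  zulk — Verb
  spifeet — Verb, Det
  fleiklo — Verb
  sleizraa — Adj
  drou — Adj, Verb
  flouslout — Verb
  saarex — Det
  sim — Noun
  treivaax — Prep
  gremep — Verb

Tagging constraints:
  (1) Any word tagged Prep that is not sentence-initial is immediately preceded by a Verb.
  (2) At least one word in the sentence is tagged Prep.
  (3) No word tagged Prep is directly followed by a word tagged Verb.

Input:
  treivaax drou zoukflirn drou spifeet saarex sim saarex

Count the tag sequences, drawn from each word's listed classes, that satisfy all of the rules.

Candidates per position — 1:treivaax {Prep}; 2:drou {Adj,Verb}; 3:zoukflirn {Verb,Adj}; 4:drou {Adj,Verb}; 5:spifeet {Verb,Det}; 6:saarex {Det}; 7:sim {Noun}; 8:saarex {Det}.
There are 16 candidate sequences in total.
Checking each against the rules leaves 8 sequences.
Count = 8.

8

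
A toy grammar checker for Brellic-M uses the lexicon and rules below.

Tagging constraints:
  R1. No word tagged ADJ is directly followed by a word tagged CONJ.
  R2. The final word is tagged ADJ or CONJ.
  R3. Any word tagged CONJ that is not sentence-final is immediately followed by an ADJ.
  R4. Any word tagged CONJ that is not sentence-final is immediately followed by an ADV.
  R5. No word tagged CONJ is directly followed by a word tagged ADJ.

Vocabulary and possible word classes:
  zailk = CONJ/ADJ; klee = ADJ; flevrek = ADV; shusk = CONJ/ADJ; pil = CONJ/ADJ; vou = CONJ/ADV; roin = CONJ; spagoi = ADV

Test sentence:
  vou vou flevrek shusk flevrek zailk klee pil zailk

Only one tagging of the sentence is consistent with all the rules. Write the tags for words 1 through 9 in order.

Candidates per position — 1:vou {CONJ,ADV}; 2:vou {CONJ,ADV}; 3:flevrek {ADV}; 4:shusk {CONJ,ADJ}; 5:flevrek {ADV}; 6:zailk {CONJ,ADJ}; 7:klee {ADJ}; 8:pil {CONJ,ADJ}; 9:zailk {CONJ,ADJ}.
Word 1 cannot be CONJ — rule 3 would then fail for every completion. It is ADV.
Word 2 cannot be CONJ — rule 3 would then fail for every completion. It is ADV.
Word 4 cannot be CONJ — rule 3 would then fail for every completion. It is ADJ.
Word 6 cannot be CONJ — rule 4 would then fail for every completion. It is ADJ.
Word 8 cannot be CONJ — rule 1 would then fail for every completion. It is ADJ.
Word 9 cannot be CONJ — rule 1 would then fail for every completion. It is ADJ.
That leaves exactly one tagging: ADV ADV ADV ADJ ADV ADJ ADJ ADJ ADJ.
Checking: rule 1 holds; rule 2 holds; rule 3 holds; rule 4 holds; rule 5 holds.

ADV ADV ADV ADJ ADV ADJ ADJ ADJ ADJ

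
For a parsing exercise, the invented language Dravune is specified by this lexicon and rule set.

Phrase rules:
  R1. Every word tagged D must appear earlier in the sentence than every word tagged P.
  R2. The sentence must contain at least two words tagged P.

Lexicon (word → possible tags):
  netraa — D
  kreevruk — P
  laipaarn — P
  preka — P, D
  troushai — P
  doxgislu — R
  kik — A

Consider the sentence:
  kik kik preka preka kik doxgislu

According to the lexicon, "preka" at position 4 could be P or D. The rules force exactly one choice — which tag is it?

Candidates per position — 1:kik {A}; 2:kik {A}; 3:preka {P,D}; 4:preka {P,D}; 5:kik {A}; 6:doxgislu {R}.
Position 3: D is ruled out by rule 2; that leaves P.
Position 4: D is ruled out by rule 1; that leaves P.
So the tagging must be: A A P P A R.
Rule-by-rule: rule 1 satisfied; rule 2 satisfied.

P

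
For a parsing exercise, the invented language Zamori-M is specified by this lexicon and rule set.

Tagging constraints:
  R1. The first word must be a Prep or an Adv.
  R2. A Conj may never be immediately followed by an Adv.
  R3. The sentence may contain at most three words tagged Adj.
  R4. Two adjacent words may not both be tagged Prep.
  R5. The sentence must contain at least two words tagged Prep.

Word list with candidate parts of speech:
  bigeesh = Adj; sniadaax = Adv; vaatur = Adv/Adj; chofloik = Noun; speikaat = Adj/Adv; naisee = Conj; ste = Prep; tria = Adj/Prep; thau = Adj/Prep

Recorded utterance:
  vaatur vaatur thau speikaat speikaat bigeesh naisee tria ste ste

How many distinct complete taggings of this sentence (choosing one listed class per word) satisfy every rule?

Candidates per position — 1:vaatur {Adv,Adj}; 2:vaatur {Adv,Adj}; 3:thau {Adj,Prep}; 4:speikaat {Adj,Adv}; 5:speikaat {Adj,Adv}; 6:bigeesh {Adj}; 7:naisee {Conj}; 8:tria {Adj,Prep}; 9:ste {Prep}; 10:ste {Prep}.
There are 64 candidate sequences in total.
Rule 4 cannot be satisfied by any choice of tags from the lexicon.
So there is no consistent tagging.
Count = 0.

0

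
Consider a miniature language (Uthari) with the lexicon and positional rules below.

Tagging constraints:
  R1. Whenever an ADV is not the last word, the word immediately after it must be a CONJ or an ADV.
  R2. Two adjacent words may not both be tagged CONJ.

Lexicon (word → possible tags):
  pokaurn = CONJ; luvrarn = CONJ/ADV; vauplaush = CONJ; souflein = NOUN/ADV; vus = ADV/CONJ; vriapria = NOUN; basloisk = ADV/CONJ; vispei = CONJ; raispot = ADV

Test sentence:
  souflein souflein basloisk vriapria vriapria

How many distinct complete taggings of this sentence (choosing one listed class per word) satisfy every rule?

3

Candidates per position — 1:souflein {NOUN,ADV}; 2:souflein {NOUN,ADV}; 3:basloisk {ADV,CONJ}; 4:vriapria {NOUN}; 5:vriapria {NOUN}.
There are 8 candidate sequences in total.
The sequences that satisfy every rule: NOUN NOUN CONJ NOUN NOUN; NOUN ADV CONJ NOUN NOUN; ADV ADV CONJ NOUN NOUN.
Count = 3.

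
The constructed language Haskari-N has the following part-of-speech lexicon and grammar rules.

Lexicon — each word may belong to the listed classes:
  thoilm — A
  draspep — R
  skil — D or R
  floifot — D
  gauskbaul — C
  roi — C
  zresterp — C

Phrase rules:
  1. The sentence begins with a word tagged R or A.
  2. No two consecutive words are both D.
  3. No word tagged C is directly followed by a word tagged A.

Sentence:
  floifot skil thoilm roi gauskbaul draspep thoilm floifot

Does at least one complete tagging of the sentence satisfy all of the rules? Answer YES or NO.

Candidates per position — 1:floifot {D}; 2:skil {D,R}; 3:thoilm {A}; 4:roi {C}; 5:gauskbaul {C}; 6:draspep {R}; 7:thoilm {A}; 8:floifot {D}.
Rule 1 cannot be satisfied by any choice of tags from the lexicon.
So there is no consistent tagging.

NO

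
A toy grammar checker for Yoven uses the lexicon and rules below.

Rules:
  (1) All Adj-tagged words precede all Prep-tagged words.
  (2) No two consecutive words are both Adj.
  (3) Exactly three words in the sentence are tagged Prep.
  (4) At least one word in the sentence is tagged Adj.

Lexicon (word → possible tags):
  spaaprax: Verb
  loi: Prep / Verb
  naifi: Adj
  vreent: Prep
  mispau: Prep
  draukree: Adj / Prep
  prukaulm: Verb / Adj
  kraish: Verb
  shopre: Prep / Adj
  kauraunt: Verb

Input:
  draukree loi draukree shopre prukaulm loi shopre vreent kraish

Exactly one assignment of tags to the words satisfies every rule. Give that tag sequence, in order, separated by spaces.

Candidates per position — 1:draukree {Adj,Prep}; 2:loi {Prep,Verb}; 3:draukree {Adj,Prep}; 4:shopre {Prep,Adj}; 5:prukaulm {Verb,Adj}; 6:loi {Prep,Verb}; 7:shopre {Prep,Adj}; 8:vreent {Prep}; 9:kraish {Verb}.
The remaining ambiguous positions (1, 2, 3, 4, 5, 6, 7) are resolved jointly — only one combination satisfies every rule.
That leaves exactly one tagging: Adj Verb Adj Prep Verb Verb Prep Prep Verb.
Rule-by-rule: rule 1 ✓; rule 2 ✓; rule 3 ✓; rule 4 ✓.

Adj Verb Adj Prep Verb Verb Prep Prep Verb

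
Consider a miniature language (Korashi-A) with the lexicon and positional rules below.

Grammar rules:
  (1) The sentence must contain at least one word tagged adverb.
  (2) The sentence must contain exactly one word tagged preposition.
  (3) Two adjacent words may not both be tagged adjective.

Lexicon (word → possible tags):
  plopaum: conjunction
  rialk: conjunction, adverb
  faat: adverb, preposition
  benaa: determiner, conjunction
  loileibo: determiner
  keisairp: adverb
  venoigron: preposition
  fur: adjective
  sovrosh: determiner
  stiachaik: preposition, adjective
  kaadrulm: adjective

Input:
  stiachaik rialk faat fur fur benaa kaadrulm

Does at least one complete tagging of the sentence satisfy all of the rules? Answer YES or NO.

NO

Candidates per position — 1:stiachaik {preposition,adjective}; 2:rialk {conjunction,adverb}; 3:faat {adverb,preposition}; 4:fur {adjective}; 5:fur {adjective}; 6:benaa {determiner,conjunction}; 7:kaadrulm {adjective}.
Rule 3 cannot be satisfied by any choice of tags from the lexicon.
So there is no consistent tagging.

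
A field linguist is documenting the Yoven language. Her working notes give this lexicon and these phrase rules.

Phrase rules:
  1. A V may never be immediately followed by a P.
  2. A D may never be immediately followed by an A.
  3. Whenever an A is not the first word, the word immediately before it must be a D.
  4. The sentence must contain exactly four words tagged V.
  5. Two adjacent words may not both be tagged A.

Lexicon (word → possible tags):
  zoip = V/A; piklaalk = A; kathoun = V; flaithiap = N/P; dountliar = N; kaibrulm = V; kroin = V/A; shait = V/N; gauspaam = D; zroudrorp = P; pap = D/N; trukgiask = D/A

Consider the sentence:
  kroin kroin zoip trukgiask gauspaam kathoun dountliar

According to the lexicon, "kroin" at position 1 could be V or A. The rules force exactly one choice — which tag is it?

Candidates per position — 1:kroin {V,A}; 2:kroin {V,A}; 3:zoip {V,A}; 4:trukgiask {D,A}; 5:gauspaam {D}; 6:kathoun {V}; 7:dountliar {N}.
If word 1 were A, no tagging could satisfy rule 4; so word 1 is V.
If word 2 were A, no tagging could satisfy rule 3; so word 2 is V.
If word 3 were A, no tagging could satisfy rule 3; so word 3 is V.
If word 4 were A, no tagging could satisfy rule 3; so word 4 is D.
The only consistent sequence is: V V V D D V N.
Check: rule 1 ok; rule 2 ok; rule 3 ok; rule 4 ok; rule 5 ok.

V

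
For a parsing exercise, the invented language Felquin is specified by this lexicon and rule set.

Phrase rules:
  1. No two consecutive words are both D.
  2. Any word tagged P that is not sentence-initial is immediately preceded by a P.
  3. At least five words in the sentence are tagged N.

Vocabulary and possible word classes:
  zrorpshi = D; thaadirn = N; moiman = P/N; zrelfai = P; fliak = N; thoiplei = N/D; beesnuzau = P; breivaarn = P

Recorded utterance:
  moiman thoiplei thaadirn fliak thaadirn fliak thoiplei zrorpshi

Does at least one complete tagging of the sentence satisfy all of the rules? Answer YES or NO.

YES

Candidates per position — 1:moiman {P,N}; 2:thoiplei {N,D}; 3:thaadirn {N}; 4:fliak {N}; 5:thaadirn {N}; 6:fliak {N}; 7:thoiplei {N,D}; 8:zrorpshi {D}.
One satisfying assignment: N N N N N N N D.
Check: rule 1 ok; rule 2 ok; rule 3 ok.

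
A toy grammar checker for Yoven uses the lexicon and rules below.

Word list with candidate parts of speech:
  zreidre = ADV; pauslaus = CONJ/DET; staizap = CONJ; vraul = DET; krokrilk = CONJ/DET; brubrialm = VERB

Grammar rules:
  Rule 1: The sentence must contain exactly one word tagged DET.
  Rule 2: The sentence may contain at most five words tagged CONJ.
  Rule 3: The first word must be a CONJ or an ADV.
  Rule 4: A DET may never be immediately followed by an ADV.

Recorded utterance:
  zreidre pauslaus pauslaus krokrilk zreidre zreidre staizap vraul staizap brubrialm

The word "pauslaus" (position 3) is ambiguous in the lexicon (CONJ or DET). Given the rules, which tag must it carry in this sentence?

Candidates per position — 1:zreidre {ADV}; 2:pauslaus {CONJ,DET}; 3:pauslaus {CONJ,DET}; 4:krokrilk {CONJ,DET}; 5:zreidre {ADV}; 6:zreidre {ADV}; 7:staizap {CONJ}; 8:vraul {DET}; 9:staizap {CONJ}; 10:brubrialm {VERB}.
At position 2, choosing DET makes rule 1 impossible to satisfy; hence CONJ.
At position 3, choosing DET makes rule 1 impossible to satisfy; hence CONJ.
At position 4, choosing DET makes rule 1 impossible to satisfy; hence CONJ.
So the tagging must be: ADV CONJ CONJ CONJ ADV ADV CONJ DET CONJ VERB.
Verifying each rule — rule 1 holds; rule 2 holds; rule 3 holds; rule 4 holds.

CONJ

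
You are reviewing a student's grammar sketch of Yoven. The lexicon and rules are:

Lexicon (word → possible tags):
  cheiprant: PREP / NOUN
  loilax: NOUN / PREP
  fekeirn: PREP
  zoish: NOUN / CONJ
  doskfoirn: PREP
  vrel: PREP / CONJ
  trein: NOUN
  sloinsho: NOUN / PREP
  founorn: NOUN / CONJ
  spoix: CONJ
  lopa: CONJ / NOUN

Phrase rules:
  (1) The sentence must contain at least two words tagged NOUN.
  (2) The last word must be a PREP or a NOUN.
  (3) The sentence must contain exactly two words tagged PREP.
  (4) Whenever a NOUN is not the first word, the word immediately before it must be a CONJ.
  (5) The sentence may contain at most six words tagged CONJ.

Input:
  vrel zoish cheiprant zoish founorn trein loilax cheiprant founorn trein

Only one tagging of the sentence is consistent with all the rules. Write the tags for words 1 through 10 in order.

Candidates per position — 1:vrel {PREP,CONJ}; 2:zoish {NOUN,CONJ}; 3:cheiprant {PREP,NOUN}; 4:zoish {NOUN,CONJ}; 5:founorn {NOUN,CONJ}; 6:trein {NOUN}; 7:loilax {NOUN,PREP}; 8:cheiprant {PREP,NOUN}; 9:founorn {NOUN,CONJ}; 10:trein {NOUN}.
At position 4, choosing NOUN makes rule 4 impossible to satisfy; hence CONJ.
At position 5, choosing NOUN makes rule 4 impossible to satisfy; hence CONJ.
At position 7, choosing NOUN makes rule 4 impossible to satisfy; hence PREP.
At position 8, choosing NOUN makes rule 4 impossible to satisfy; hence PREP.
At position 9, choosing NOUN makes rule 4 impossible to satisfy; hence CONJ.
At position 1, choosing PREP makes rule 3 impossible to satisfy; hence CONJ.
At position 3, choosing PREP makes rule 3 impossible to satisfy; hence NOUN.
At position 2, choosing NOUN makes rule 4 impossible to satisfy; hence CONJ.
That leaves exactly one tagging: CONJ CONJ NOUN CONJ CONJ NOUN PREP PREP CONJ NOUN.
Verifying each rule — rule 1 satisfied; rule 2 satisfied; rule 3 satisfied; rule 4 satisfied; rule 5 satisfied.

CONJ CONJ NOUN CONJ CONJ NOUN PREP PREP CONJ NOUN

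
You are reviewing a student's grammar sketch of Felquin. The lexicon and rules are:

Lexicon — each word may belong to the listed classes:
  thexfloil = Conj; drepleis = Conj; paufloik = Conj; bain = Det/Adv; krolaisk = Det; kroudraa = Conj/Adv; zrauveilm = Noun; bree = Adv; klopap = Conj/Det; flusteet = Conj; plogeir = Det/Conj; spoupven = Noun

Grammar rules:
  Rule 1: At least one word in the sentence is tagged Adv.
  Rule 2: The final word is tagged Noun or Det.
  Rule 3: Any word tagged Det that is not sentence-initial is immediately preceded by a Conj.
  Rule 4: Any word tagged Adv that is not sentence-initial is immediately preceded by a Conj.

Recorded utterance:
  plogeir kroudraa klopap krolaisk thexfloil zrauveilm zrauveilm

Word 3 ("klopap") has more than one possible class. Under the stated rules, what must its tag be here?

Conj

Candidates per position — 1:plogeir {Det,Conj}; 2:kroudraa {Conj,Adv}; 3:klopap {Conj,Det}; 4:krolaisk {Det}; 5:thexfloil {Conj}; 6:zrauveilm {Noun}; 7:zrauveilm {Noun}.
Position 2: Conj is ruled out by rule 1; that leaves Adv.
Position 3: Det is ruled out by rule 3; that leaves Conj.
Position 1: Det is ruled out by rule 4; that leaves Conj.
The only consistent sequence is: Conj Adv Conj Det Conj Noun Noun.
Check: rule 1 ok; rule 2 ok; rule 3 ok; rule 4 ok.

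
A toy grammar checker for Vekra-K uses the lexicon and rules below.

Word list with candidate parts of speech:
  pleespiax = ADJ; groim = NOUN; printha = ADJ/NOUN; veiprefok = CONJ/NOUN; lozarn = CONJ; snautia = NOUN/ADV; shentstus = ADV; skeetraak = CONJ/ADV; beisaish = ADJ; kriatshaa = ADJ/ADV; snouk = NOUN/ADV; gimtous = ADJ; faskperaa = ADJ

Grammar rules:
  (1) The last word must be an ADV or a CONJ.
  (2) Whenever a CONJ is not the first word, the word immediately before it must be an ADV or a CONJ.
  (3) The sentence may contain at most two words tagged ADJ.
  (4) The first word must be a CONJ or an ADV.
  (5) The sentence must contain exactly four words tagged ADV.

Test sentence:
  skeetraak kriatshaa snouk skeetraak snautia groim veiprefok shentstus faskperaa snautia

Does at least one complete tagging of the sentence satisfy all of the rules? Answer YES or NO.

YES

Candidates per position — 1:skeetraak {CONJ,ADV}; 2:kriatshaa {ADJ,ADV}; 3:snouk {NOUN,ADV}; 4:skeetraak {CONJ,ADV}; 5:snautia {NOUN,ADV}; 6:groim {NOUN}; 7:veiprefok {CONJ,NOUN}; 8:shentstus {ADV}; 9:faskperaa {ADJ}; 10:snautia {NOUN,ADV}.
One satisfying assignment: CONJ ADJ ADV CONJ ADV NOUN NOUN ADV ADJ ADV.
Verifying each rule — rule 1 ok; rule 2 ok; rule 3 ok; rule 4 ok; rule 5 ok.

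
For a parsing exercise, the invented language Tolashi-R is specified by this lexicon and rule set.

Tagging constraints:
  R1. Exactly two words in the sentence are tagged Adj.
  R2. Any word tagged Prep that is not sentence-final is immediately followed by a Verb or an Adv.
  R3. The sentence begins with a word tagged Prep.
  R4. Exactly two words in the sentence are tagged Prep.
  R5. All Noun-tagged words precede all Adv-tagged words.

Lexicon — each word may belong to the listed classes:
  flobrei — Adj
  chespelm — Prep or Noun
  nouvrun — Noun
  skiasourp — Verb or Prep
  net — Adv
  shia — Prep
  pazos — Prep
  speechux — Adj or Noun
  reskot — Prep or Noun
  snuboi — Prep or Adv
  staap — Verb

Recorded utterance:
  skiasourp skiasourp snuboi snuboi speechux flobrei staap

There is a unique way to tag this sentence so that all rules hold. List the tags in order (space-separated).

Candidates per position — 1:skiasourp {Verb,Prep}; 2:skiasourp {Verb,Prep}; 3:snuboi {Prep,Adv}; 4:snuboi {Prep,Adv}; 5:speechux {Adj,Noun}; 6:flobrei {Adj}; 7:staap {Verb}.
Position 1: tagging it Verb would leave rule 3 unsatisfiable, so it must be Prep.
Position 2: tagging it Prep would leave rule 2 unsatisfiable, so it must be Verb.
Position 4: tagging it Prep would leave rule 2 unsatisfiable, so it must be Adv.
Position 5: tagging it Noun would leave rule 1 unsatisfiable, so it must be Adj.
Position 3: tagging it Adv would leave rule 4 unsatisfiable, so it must be Prep.
So the tagging must be: Prep Verb Prep Adv Adj Adj Verb.
Check: rule 1 holds; rule 2 holds; rule 3 holds; rule 4 holds; rule 5 holds.

Prep Verb Prep Adv Adj Adj Verb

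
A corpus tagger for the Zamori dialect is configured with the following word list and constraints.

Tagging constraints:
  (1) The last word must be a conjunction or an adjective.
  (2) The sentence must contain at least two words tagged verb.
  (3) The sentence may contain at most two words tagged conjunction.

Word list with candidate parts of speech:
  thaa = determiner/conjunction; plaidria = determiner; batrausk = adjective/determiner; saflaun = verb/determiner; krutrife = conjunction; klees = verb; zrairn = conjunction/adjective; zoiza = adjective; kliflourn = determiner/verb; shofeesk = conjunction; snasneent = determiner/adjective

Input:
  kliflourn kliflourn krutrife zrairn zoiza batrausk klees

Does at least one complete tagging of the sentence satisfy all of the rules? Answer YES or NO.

NO

Candidates per position — 1:kliflourn {determiner,verb}; 2:kliflourn {determiner,verb}; 3:krutrife {conjunction}; 4:zrairn {conjunction,adjective}; 5:zoiza {adjective}; 6:batrausk {adjective,determiner}; 7:klees {verb}.
Rule 1 cannot be satisfied by any choice of tags from the lexicon.
So there is no consistent tagging.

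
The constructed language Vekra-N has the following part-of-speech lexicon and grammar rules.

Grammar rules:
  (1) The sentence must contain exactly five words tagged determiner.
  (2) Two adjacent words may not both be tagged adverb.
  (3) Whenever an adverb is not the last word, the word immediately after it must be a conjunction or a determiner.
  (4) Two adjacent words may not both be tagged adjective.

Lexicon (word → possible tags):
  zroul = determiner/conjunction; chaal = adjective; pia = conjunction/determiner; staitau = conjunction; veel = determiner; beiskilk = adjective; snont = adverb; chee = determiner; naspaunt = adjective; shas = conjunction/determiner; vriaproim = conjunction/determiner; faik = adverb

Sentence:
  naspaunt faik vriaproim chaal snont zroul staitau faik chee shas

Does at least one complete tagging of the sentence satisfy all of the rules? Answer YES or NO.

Candidates per position — 1:naspaunt {adjective}; 2:faik {adverb}; 3:vriaproim {conjunction,determiner}; 4:chaal {adjective}; 5:snont {adverb}; 6:zroul {determiner,conjunction}; 7:staitau {conjunction}; 8:faik {adverb}; 9:chee {determiner}; 10:shas {conjunction,determiner}.
Rule 1 cannot be satisfied by any choice of tags from the lexicon.
So there is no consistent tagging.

NO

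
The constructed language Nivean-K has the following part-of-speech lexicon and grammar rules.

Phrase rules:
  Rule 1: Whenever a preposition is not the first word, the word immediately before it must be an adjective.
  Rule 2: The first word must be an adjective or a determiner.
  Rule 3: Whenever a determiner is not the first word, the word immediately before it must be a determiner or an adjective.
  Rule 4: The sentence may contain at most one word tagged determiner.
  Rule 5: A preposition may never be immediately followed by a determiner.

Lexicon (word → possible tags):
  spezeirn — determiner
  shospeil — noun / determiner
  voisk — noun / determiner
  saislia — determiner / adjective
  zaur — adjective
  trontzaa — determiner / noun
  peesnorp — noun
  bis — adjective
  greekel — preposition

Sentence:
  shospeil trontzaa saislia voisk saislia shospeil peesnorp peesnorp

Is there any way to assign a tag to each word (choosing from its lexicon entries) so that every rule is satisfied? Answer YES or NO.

Candidates per position — 1:shospeil {noun,determiner}; 2:trontzaa {determiner,noun}; 3:saislia {determiner,adjective}; 4:voisk {noun,determiner}; 5:saislia {determiner,adjective}; 6:shospeil {noun,determiner}; 7:peesnorp {noun}; 8:peesnorp {noun}.
One satisfying assignment: determiner noun adjective noun adjective noun noun noun.
Rule-by-rule: rule 1 ok; rule 2 ok; rule 3 ok; rule 4 ok; rule 5 ok.

YES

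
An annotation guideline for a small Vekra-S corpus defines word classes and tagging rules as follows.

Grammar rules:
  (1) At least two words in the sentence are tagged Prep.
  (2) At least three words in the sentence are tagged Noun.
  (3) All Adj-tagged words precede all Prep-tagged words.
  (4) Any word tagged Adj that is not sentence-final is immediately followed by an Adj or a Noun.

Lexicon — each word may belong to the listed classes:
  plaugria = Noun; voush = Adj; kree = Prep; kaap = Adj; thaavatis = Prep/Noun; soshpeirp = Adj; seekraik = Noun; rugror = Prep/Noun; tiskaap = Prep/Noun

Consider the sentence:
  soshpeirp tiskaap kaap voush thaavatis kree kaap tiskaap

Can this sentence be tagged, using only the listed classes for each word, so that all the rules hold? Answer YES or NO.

NO

Candidates per position — 1:soshpeirp {Adj}; 2:tiskaap {Prep,Noun}; 3:kaap {Adj}; 4:voush {Adj}; 5:thaavatis {Prep,Noun}; 6:kree {Prep}; 7:kaap {Adj}; 8:tiskaap {Prep,Noun}.
Rule 3 cannot be satisfied by any choice of tags from the lexicon.
So there is no consistent tagging.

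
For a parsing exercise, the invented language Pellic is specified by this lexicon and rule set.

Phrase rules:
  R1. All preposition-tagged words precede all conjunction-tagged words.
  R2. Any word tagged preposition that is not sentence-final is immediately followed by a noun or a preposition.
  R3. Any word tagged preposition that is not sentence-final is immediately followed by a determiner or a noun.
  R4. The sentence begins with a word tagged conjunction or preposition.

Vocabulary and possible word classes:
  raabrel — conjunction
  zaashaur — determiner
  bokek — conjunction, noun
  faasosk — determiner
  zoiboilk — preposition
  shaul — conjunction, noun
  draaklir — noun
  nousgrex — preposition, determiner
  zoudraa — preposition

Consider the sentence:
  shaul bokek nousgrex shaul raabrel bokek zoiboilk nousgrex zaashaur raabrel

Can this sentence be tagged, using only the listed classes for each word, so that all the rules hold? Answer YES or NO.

NO

Candidates per position — 1:shaul {conjunction,noun}; 2:bokek {conjunction,noun}; 3:nousgrex {preposition,determiner}; 4:shaul {conjunction,noun}; 5:raabrel {conjunction}; 6:bokek {conjunction,noun}; 7:zoiboilk {preposition}; 8:nousgrex {preposition,determiner}; 9:zaashaur {determiner}; 10:raabrel {conjunction}.
Rule 1 cannot be satisfied by any choice of tags from the lexicon.
So there is no consistent tagging.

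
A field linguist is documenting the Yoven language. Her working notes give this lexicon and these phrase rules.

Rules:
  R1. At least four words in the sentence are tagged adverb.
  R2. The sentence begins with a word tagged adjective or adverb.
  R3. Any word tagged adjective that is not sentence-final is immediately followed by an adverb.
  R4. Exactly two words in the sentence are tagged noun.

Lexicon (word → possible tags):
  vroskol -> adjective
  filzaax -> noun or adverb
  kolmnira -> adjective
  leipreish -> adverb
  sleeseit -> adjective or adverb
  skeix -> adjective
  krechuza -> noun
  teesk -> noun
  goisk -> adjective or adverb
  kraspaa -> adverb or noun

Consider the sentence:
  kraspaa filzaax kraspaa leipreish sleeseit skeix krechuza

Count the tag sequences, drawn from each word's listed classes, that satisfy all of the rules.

Candidates per position — 1:kraspaa {adverb,noun}; 2:filzaax {noun,adverb}; 3:kraspaa {adverb,noun}; 4:leipreish {adverb}; 5:sleeseit {adjective,adverb}; 6:skeix {adjective}; 7:krechuza {noun}.
There are 16 candidate sequences in total.
Rule 3 cannot be satisfied by any choice of tags from the lexicon.
So there is no consistent tagging.
Count = 0.

0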